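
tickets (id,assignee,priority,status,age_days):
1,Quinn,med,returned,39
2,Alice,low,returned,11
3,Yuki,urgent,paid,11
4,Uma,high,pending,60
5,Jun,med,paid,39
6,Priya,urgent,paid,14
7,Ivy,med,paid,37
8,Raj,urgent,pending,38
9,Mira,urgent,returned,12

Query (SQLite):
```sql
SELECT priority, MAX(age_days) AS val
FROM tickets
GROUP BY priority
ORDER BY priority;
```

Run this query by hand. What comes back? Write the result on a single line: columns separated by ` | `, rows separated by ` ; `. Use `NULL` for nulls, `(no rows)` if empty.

high | 60 ; low | 11 ; med | 39 ; urgent | 38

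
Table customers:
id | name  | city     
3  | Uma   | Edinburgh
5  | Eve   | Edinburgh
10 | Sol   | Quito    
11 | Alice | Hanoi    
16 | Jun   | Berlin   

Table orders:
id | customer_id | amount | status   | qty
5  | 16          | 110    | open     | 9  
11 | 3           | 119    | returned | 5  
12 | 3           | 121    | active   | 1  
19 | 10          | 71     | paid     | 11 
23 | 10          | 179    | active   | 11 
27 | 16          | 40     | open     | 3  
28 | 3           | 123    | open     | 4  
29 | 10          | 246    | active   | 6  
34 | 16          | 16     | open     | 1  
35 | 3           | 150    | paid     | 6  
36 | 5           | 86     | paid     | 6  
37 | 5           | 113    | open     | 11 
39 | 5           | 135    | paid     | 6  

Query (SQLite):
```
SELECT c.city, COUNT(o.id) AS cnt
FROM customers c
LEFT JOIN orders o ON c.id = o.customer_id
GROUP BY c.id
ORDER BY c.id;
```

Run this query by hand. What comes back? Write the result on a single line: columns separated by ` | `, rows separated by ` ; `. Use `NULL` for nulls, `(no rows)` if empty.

Edinburgh | 4 ; Edinburgh | 3 ; Quito | 3 ; Hanoi | 0 ; Berlin | 3

LEFT JOIN keeps every customers row; unmatched ones get NULL for orders columns.
Group by customers.id and compute COUNT(o.id). COUNT(col) of an all-NULL group is 0.
  3: ids {11, 12, 28, 35} → COUNT(o.id)=4
  5: ids {36, 37, 39} → COUNT(o.id)=3
  10: ids {19, 23, 29} → COUNT(o.id)=3
  11: ids {—} → COUNT(o.id)=0
  16: ids {5, 27, 34} → COUNT(o.id)=3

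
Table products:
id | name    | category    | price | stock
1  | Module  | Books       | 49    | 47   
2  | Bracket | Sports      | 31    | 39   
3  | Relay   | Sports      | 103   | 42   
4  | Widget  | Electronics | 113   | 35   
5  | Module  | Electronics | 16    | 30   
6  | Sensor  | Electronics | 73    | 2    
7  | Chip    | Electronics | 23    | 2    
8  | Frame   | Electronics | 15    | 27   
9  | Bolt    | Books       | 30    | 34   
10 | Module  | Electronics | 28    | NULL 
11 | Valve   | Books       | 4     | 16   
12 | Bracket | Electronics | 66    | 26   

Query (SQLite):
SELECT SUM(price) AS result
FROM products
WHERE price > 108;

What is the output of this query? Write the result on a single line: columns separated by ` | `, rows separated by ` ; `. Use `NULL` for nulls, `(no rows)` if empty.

113

Rows where price > 108 → price values: [113].
SUM of non-NULL values = 113.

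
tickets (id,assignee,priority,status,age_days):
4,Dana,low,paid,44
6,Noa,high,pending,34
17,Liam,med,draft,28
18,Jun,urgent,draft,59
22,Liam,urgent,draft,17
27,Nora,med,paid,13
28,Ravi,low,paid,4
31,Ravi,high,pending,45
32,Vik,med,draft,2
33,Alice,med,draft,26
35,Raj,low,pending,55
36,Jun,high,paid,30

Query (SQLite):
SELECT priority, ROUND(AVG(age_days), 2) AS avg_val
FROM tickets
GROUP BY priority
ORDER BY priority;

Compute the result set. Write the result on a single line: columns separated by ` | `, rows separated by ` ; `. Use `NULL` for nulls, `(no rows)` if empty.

Partition tickets by priority; compute ROUND(AVG(age_days), 2) within each group.
  high: ids {6, 31, 36} → ROUND(AVG(age_days), 2)=36.33
  low: ids {4, 28, 35} → ROUND(AVG(age_days), 2)=34.33
  med: ids {17, 27, 32, 33} → ROUND(AVG(age_days), 2)=17.25
  urgent: ids {18, 22} → ROUND(AVG(age_days), 2)=38

high | 36.33 ; low | 34.33 ; med | 17.25 ; urgent | 38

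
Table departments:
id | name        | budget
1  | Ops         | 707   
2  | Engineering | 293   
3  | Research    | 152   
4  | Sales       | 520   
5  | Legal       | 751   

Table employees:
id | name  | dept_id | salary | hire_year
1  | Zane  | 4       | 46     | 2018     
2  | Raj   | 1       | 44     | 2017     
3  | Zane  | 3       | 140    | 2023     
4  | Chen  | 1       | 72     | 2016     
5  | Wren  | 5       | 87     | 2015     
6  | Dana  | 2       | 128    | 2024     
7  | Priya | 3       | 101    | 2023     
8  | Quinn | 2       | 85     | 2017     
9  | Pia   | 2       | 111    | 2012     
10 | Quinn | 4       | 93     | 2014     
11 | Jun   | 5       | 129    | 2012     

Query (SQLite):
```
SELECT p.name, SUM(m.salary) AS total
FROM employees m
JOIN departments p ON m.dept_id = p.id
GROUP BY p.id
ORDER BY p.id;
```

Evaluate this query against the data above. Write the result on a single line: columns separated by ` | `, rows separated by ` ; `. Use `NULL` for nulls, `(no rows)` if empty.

Ops | 116 ; Engineering | 324 ; Research | 241 ; Sales | 139 ; Legal | 216

Join each employees row to its departments via dept_id.
Group joined rows by departments.id; compute SUM(m.salary) per group.
  1: ids {2, 4} → SUM(m.salary)=116
  2: ids {6, 8, 9} → SUM(m.salary)=324
  3: ids {3, 7} → SUM(m.salary)=241
  4: ids {1, 10} → SUM(m.salary)=139
  5: ids {5, 11} → SUM(m.salary)=216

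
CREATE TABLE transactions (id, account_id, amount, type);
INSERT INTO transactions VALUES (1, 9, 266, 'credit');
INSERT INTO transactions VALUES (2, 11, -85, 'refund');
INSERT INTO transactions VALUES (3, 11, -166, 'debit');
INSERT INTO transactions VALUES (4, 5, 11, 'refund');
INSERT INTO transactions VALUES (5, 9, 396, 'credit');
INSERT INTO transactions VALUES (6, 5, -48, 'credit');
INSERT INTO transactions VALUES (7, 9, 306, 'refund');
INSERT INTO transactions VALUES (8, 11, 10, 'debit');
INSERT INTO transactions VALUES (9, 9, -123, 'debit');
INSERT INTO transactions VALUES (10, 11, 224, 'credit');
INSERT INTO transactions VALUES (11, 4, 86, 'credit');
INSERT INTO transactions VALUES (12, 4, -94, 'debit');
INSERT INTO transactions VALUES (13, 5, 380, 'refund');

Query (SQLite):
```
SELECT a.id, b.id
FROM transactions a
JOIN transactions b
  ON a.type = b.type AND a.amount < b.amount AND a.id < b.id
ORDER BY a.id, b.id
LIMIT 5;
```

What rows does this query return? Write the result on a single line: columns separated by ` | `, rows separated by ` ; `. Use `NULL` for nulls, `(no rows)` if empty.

1 | 5 ; 2 | 4 ; 2 | 7 ; 2 | 13 ; 3 | 8

Pairs (a,b) with same type, a.amount < b.amount, a.id < b.id.
type groups: credit:{1,5,6,10,11} debit:{3,8,9,12} refund:{2,4,7,13}
Ordered by (a.id, b.id); first 5.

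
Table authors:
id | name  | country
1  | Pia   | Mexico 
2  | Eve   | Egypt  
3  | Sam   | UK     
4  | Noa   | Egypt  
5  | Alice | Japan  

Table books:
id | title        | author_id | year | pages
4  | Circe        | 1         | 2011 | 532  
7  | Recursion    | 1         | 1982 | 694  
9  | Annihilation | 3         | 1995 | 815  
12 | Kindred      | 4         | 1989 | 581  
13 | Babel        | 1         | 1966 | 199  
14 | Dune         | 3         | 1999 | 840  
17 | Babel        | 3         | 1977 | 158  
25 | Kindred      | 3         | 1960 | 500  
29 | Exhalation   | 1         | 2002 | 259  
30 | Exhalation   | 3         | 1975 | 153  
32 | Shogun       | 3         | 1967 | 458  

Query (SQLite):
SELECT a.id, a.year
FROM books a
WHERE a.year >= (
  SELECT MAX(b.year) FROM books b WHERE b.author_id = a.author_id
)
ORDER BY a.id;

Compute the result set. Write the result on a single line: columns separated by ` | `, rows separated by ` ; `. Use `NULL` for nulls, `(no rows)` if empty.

For each books row a, compute MAX(year) over rows sharing a.author_id.
Keep row a if a.year >= that per-group MAX.
  author_id=1: MAX(year) = 2011
  author_id=3: MAX(year) = 1999
  author_id=4: MAX(year) = 1989

4 | 2011 ; 12 | 1989 ; 14 | 1999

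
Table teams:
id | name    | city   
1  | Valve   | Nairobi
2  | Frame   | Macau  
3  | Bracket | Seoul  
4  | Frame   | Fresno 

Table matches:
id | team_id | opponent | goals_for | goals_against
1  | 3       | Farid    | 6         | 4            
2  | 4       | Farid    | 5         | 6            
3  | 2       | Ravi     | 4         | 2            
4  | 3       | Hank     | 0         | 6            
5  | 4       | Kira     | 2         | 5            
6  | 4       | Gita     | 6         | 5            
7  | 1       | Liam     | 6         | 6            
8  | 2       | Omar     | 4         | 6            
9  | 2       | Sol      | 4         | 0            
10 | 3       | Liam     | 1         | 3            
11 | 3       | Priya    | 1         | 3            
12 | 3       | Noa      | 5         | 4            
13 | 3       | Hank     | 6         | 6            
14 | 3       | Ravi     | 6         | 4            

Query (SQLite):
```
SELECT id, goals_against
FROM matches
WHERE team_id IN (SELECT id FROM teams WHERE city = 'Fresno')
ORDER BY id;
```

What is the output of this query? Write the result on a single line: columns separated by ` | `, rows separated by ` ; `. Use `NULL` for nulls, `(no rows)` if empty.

Inner query: teams.id where city = 'Fresno'.
Outer: keep matches rows whose team_id is in that set.
Inner query → {4}

2 | 6 ; 5 | 5 ; 6 | 5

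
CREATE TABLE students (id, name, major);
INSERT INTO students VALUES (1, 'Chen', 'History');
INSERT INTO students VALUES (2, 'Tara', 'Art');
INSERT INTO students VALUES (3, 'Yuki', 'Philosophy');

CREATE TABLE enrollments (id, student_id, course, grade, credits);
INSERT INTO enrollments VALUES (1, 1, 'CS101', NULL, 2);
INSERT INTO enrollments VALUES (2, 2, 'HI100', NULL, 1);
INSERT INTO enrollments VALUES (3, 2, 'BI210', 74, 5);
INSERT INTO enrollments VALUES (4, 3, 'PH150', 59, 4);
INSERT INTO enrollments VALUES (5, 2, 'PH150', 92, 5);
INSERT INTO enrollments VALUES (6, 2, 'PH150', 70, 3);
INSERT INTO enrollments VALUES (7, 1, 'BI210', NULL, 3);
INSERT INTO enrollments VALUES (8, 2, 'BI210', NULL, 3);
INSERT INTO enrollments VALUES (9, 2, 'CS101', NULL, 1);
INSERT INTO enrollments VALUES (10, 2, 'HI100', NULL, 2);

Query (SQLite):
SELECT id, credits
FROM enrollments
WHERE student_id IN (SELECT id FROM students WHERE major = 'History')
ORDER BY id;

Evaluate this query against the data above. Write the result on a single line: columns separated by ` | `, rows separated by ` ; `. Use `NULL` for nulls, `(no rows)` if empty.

Inner query: students.id where major = 'History'.
Outer: keep enrollments rows whose student_id is in that set.
Inner query → {1}

1 | 2 ; 7 | 3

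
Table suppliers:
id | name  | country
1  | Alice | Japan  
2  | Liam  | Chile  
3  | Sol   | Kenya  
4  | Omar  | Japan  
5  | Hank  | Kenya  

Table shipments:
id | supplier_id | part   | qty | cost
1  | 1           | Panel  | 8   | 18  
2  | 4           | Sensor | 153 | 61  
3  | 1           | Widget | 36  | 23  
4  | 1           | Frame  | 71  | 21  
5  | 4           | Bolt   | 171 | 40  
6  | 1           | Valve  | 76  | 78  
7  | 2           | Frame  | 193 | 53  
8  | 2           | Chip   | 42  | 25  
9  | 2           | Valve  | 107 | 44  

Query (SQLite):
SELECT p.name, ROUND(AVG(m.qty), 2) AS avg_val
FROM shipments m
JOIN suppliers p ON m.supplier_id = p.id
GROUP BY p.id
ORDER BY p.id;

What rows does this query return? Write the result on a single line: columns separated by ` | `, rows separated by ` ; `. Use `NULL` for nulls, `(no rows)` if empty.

Join each shipments row to its suppliers via supplier_id.
Group joined rows by suppliers.id; compute ROUND(AVG(m.qty), 2) per group.
  1: ids {1, 3, 4, 6} → ROUND(AVG(m.qty), 2)=47.75
  2: ids {7, 8, 9} → ROUND(AVG(m.qty), 2)=114
  4: ids {2, 5} → ROUND(AVG(m.qty), 2)=162

Alice | 47.75 ; Liam | 114 ; Omar | 162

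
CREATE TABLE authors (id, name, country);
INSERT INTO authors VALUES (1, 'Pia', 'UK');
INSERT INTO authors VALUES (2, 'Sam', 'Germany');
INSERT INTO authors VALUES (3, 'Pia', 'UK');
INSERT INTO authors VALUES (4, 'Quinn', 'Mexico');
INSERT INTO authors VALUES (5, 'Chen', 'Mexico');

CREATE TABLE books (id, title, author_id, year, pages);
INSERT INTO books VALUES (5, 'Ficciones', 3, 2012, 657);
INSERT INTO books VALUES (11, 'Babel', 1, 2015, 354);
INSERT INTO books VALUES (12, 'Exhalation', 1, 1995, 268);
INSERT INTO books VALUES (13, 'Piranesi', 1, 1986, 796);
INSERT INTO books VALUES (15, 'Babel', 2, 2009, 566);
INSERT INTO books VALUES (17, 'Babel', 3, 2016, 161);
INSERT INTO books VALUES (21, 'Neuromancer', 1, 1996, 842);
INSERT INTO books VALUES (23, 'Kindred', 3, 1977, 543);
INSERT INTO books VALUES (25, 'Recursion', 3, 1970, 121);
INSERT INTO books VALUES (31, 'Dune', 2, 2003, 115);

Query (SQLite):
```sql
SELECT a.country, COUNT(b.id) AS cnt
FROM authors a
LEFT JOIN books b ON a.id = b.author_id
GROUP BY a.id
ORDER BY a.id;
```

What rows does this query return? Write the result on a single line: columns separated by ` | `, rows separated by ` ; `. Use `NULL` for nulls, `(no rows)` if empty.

UK | 4 ; Germany | 2 ; UK | 4 ; Mexico | 0 ; Mexico | 0

LEFT JOIN keeps every authors row; unmatched ones get NULL for books columns.
Group by authors.id and compute COUNT(b.id). COUNT(col) of an all-NULL group is 0.
  1: ids {11, 12, 13, 21} → COUNT(b.id)=4
  2: ids {15, 31} → COUNT(b.id)=2
  3: ids {5, 17, 23, 25} → COUNT(b.id)=4
  4: ids {—} → COUNT(b.id)=0
  5: ids {—} → COUNT(b.id)=0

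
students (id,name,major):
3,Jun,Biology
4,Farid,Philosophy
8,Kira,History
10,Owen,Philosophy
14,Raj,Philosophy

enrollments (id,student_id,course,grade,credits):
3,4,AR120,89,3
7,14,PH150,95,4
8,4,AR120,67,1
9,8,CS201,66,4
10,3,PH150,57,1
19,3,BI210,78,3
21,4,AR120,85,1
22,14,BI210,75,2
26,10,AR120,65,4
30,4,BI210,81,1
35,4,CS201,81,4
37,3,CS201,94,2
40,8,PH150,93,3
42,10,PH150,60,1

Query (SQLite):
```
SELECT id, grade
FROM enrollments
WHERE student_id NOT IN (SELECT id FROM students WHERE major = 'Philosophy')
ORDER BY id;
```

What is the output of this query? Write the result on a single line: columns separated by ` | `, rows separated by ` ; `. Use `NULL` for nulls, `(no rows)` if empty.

Inner query: students.id where major = 'Philosophy'.
Outer: keep enrollments rows whose student_id is not in that set.
Inner query → {4, 10, 14}

9 | 66 ; 10 | 57 ; 19 | 78 ; 37 | 94 ; 40 | 93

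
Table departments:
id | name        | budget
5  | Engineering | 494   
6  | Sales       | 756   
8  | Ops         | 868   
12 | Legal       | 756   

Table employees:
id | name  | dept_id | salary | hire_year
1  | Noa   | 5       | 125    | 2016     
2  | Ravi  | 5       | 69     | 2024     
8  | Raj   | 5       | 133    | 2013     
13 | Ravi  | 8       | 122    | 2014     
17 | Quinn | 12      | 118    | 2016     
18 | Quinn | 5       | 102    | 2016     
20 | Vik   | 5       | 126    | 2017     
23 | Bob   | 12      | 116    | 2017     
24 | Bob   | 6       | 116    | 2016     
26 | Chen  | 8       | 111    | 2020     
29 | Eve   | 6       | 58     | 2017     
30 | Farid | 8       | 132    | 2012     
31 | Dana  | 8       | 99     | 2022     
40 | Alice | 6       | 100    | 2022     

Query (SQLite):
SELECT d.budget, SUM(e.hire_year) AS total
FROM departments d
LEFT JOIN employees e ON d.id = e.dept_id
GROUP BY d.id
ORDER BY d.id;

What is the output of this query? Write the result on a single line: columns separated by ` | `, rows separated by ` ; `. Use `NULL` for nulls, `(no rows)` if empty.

494 | 10086 ; 756 | 6055 ; 868 | 8068 ; 756 | 4033

LEFT JOIN keeps every departments row; unmatched ones get NULL for employees columns.
Group by departments.id and compute SUM(e.hire_year). SUM over an all-NULL group is NULL.
  5: ids {1, 2, 8, 18, 20} → SUM(e.hire_year)=10086
  6: ids {24, 29, 40} → SUM(e.hire_year)=6055
  8: ids {13, 26, 30, 31} → SUM(e.hire_year)=8068
  12: ids {17, 23} → SUM(e.hire_year)=4033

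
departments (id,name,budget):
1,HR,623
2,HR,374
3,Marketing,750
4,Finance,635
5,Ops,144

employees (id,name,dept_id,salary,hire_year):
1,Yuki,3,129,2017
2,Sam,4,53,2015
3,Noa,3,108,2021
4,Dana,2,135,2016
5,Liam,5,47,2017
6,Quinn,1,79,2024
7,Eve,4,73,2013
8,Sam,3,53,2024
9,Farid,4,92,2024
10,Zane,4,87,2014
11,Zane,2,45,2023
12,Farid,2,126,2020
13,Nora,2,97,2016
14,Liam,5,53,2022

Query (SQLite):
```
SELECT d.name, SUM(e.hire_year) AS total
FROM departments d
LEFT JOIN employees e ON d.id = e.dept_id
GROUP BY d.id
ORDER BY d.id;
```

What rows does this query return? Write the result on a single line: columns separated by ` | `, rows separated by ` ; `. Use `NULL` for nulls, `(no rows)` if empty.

LEFT JOIN keeps every departments row; unmatched ones get NULL for employees columns.
Group by departments.id and compute SUM(e.hire_year). SUM over an all-NULL group is NULL.
  1: ids {6} → SUM(e.hire_year)=2024
  2: ids {4, 11, 12, 13} → SUM(e.hire_year)=8075
  3: ids {1, 3, 8} → SUM(e.hire_year)=6062
  4: ids {2, 7, 9, 10} → SUM(e.hire_year)=8066
  5: ids {5, 14} → SUM(e.hire_year)=4039

HR | 2024 ; HR | 8075 ; Marketing | 6062 ; Finance | 8066 ; Ops | 4039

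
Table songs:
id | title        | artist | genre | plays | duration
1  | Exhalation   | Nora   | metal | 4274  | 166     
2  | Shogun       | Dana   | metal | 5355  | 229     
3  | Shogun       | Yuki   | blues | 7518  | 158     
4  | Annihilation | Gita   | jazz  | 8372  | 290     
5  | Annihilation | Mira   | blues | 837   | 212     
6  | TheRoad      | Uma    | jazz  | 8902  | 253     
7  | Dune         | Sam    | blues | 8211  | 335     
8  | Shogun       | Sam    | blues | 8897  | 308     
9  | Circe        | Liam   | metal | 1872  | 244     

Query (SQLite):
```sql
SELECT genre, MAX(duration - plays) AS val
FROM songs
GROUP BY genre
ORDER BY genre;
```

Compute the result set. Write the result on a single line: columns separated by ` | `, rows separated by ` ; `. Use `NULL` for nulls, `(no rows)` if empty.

blues | -625 ; jazz | -8082 ; metal | -1628

For each row compute duration - plays.
Group by genre; take MAX of the expression per group.
  blues: ids {3, 5, 7, 8} → MAX(duration - plays)=-625
  jazz: ids {4, 6} → MAX(duration - plays)=-8082
  metal: ids {1, 2, 9} → MAX(duration - plays)=-1628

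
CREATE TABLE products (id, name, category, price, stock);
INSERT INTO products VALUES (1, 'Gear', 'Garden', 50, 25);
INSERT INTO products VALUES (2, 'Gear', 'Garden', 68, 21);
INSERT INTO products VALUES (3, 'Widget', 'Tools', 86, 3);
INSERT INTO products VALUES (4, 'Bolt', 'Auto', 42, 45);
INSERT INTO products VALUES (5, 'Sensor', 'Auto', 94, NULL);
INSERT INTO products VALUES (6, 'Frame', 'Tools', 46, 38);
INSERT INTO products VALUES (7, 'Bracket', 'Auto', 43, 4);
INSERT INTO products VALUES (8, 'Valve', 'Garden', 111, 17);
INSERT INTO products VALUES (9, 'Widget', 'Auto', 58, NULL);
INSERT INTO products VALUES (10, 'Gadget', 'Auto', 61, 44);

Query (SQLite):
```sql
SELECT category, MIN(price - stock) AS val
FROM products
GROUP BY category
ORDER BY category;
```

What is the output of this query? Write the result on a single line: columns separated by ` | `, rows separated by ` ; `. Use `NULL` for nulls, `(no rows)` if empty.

Auto | -3 ; Garden | 25 ; Tools | 8

For each row compute price - stock.
Group by category; take MIN of the expression per group.
  Auto: ids {4, 5, 7, 9, 10} → MIN(price - stock)=-3
  Garden: ids {1, 2, 8} → MIN(price - stock)=25
  Tools: ids {3, 6} → MIN(price - stock)=8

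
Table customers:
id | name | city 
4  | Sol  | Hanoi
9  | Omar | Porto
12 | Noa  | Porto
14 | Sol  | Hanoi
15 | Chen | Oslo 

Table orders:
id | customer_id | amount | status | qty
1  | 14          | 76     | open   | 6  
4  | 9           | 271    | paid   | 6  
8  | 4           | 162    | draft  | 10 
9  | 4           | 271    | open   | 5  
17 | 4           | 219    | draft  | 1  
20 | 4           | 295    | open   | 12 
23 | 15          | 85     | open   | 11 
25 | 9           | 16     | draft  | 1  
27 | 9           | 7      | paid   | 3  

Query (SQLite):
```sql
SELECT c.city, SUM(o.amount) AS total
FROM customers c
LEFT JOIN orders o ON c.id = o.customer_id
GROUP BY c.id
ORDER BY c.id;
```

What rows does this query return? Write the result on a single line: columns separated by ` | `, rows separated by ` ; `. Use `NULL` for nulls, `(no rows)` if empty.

Hanoi | 947 ; Porto | 294 ; Porto | NULL ; Hanoi | 76 ; Oslo | 85

LEFT JOIN keeps every customers row; unmatched ones get NULL for orders columns.
Group by customers.id and compute SUM(o.amount). SUM over an all-NULL group is NULL.
  4: ids {8, 9, 17, 20} → SUM(o.amount)=947
  9: ids {4, 25, 27} → SUM(o.amount)=294
  12: ids {—} → SUM(o.amount)=NULL
  14: ids {1} → SUM(o.amount)=76
  15: ids {23} → SUM(o.amount)=85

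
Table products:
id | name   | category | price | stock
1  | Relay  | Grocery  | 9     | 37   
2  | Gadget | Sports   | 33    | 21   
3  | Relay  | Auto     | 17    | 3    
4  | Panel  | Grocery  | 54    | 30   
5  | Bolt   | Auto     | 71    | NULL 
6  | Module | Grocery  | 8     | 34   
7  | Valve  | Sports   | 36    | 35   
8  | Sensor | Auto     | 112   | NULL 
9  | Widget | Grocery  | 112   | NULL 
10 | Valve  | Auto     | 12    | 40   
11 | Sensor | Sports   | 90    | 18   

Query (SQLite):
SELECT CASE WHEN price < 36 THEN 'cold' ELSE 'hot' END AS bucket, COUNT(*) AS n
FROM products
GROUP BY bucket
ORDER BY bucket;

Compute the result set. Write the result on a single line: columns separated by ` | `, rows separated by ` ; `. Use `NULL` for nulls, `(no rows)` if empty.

Bucket rows by price < 36 → 'cold' else 'hot'; count each bucket.

cold | 5 ; hot | 6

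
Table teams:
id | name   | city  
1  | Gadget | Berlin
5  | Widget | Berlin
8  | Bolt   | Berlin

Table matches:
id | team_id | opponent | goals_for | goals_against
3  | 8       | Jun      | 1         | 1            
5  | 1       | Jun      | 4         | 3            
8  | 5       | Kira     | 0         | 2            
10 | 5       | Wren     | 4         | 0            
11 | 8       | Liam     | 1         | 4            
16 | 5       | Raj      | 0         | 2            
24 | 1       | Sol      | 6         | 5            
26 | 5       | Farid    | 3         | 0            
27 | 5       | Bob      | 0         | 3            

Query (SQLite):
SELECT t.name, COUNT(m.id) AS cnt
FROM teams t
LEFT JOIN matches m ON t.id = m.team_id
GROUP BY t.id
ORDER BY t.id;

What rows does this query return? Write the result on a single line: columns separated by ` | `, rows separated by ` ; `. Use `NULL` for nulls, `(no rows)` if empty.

LEFT JOIN keeps every teams row; unmatched ones get NULL for matches columns.
Group by teams.id and compute COUNT(m.id). COUNT(col) of an all-NULL group is 0.
  1: ids {5, 24} → COUNT(m.id)=2
  5: ids {8, 10, 16, 26, 27} → COUNT(m.id)=5
  8: ids {3, 11} → COUNT(m.id)=2

Gadget | 2 ; Widget | 5 ; Bolt | 2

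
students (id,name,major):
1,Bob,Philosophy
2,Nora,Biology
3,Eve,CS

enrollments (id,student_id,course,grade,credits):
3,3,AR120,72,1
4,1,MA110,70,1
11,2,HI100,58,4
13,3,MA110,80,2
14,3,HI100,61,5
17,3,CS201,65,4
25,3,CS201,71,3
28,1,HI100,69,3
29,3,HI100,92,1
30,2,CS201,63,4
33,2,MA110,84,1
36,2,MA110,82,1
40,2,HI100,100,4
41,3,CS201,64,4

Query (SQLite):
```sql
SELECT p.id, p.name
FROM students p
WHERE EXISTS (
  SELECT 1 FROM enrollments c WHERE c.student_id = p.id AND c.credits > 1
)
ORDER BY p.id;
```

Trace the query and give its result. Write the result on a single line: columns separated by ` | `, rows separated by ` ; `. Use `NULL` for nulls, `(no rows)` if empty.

For each students row, check whether any enrollments with matching student_id has credits > 1.
Keep rows where that is true.

1 | Bob ; 2 | Nora ; 3 | Eve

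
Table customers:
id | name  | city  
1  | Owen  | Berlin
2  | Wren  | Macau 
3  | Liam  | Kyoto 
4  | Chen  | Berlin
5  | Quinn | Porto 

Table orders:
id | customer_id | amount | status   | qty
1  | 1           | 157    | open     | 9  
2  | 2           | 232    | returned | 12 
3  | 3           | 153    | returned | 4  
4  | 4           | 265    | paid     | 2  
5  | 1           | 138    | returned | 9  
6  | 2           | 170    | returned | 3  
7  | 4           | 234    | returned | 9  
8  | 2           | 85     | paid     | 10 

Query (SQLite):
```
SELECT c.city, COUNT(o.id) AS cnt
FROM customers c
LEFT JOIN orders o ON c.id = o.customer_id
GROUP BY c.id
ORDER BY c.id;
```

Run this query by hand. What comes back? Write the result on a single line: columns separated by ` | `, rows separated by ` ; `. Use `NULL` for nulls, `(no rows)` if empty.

Berlin | 2 ; Macau | 3 ; Kyoto | 1 ; Berlin | 2 ; Porto | 0

LEFT JOIN keeps every customers row; unmatched ones get NULL for orders columns.
Group by customers.id and compute COUNT(o.id). COUNT(col) of an all-NULL group is 0.
  1: ids {1, 5} → COUNT(o.id)=2
  2: ids {2, 6, 8} → COUNT(o.id)=3
  3: ids {3} → COUNT(o.id)=1
  4: ids {4, 7} → COUNT(o.id)=2
  5: ids {—} → COUNT(o.id)=0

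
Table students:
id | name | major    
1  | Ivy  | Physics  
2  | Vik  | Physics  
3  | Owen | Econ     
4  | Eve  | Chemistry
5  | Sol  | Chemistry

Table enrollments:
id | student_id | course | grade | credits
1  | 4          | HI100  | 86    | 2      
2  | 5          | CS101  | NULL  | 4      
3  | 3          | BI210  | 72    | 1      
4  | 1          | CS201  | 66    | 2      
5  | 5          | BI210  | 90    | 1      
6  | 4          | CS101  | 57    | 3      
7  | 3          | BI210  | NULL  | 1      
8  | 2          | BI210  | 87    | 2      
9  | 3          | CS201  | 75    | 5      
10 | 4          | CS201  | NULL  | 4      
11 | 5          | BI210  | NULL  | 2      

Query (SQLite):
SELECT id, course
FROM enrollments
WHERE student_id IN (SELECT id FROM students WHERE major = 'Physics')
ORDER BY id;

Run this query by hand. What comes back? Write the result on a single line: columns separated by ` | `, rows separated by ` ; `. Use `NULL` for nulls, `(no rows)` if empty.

4 | CS201 ; 8 | BI210

Inner query: students.id where major = 'Physics'.
Outer: keep enrollments rows whose student_id is in that set.
Inner query → {1, 2}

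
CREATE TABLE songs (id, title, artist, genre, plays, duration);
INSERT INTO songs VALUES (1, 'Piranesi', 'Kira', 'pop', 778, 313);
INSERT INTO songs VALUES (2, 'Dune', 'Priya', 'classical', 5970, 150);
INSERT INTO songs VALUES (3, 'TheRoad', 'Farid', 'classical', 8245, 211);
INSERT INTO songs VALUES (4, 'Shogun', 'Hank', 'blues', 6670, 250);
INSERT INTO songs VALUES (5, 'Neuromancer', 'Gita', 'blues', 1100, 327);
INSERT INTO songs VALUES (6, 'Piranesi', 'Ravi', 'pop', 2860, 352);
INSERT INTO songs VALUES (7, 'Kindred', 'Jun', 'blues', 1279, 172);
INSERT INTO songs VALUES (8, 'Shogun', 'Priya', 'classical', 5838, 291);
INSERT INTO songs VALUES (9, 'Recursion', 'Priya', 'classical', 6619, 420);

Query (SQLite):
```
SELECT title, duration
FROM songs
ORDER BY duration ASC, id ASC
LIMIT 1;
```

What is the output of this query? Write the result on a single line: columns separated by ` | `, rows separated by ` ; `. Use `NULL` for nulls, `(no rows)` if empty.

Dune | 150

Sort by duration asc, tiebreak id asc: (150, id=2), (172, id=7), (211, id=3), (250, id=4) …. Take first 1.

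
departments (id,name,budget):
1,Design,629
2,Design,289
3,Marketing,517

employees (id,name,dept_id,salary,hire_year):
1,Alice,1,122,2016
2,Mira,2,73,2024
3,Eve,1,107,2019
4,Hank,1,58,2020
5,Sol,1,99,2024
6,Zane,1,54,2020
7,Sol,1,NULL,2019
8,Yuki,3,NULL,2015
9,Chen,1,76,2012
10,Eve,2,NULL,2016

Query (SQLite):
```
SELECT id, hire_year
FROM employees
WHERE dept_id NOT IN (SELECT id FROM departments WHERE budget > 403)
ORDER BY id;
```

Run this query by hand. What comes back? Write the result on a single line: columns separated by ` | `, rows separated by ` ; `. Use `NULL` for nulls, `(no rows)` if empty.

2 | 2024 ; 10 | 2016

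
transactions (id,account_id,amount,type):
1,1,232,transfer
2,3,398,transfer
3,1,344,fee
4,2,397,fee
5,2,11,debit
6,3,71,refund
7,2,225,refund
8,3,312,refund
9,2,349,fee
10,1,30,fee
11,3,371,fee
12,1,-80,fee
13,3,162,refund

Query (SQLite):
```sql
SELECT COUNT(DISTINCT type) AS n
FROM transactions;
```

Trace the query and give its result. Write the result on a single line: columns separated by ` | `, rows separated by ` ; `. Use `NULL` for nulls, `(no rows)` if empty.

Count distinct non-NULL type values.

4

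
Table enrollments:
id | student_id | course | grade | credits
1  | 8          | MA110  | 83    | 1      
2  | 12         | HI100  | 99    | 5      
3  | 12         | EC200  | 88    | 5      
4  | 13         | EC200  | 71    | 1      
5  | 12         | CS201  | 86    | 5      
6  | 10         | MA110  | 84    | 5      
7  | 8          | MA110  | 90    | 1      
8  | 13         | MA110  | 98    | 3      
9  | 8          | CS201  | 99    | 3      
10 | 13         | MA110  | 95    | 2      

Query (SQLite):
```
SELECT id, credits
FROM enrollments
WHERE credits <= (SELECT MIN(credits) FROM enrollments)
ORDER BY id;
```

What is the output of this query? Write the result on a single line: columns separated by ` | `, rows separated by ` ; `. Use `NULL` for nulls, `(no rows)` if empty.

Scalar subquery: MIN(credits) over all enrollments rows = 1.
Keep rows where credits <= that value.

1 | 1 ; 4 | 1 ; 7 | 1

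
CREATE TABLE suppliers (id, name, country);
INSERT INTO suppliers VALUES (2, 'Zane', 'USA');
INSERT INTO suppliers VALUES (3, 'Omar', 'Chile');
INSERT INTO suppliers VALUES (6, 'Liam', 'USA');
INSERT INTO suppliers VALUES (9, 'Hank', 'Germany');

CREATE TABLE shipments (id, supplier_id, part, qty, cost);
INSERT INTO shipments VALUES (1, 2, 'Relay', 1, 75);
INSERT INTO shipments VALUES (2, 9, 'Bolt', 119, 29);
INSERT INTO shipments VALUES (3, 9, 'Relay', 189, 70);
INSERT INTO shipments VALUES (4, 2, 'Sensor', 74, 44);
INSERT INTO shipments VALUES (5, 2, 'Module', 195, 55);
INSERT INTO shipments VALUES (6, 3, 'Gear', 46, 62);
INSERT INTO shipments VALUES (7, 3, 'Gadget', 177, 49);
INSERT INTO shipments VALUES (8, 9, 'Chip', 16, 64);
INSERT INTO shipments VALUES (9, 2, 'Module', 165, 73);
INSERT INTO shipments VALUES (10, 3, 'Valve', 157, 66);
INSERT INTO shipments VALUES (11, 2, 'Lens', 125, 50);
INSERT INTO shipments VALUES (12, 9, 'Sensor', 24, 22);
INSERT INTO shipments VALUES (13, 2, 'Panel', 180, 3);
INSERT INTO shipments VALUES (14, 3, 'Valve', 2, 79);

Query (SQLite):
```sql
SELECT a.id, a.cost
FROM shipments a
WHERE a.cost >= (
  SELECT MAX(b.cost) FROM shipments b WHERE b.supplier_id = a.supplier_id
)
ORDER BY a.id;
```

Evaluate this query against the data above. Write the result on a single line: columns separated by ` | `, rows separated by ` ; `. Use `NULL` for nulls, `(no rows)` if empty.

1 | 75 ; 3 | 70 ; 14 | 79

For each shipments row a, compute MAX(cost) over rows sharing a.supplier_id.
Keep row a if a.cost >= that per-group MAX.
  supplier_id=2: MAX(cost) = 75
  supplier_id=3: MAX(cost) = 79
  supplier_id=9: MAX(cost) = 70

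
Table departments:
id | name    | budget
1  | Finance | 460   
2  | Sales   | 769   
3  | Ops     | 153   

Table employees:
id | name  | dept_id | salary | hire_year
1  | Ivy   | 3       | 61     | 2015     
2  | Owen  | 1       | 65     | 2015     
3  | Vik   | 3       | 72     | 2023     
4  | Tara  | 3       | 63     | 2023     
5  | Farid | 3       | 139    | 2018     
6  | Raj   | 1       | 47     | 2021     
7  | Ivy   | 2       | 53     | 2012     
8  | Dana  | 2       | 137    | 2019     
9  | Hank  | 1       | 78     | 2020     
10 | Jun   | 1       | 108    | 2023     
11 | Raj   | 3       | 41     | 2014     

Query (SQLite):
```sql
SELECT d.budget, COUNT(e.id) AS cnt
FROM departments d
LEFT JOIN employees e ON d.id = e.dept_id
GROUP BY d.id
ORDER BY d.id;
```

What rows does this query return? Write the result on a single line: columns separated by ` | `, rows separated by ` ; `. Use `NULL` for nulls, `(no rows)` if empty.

LEFT JOIN keeps every departments row; unmatched ones get NULL for employees columns.
Group by departments.id and compute COUNT(e.id). COUNT(col) of an all-NULL group is 0.
  1: ids {2, 6, 9, 10} → COUNT(e.id)=4
  2: ids {7, 8} → COUNT(e.id)=2
  3: ids {1, 3, 4, 5, 11} → COUNT(e.id)=5

460 | 4 ; 769 | 2 ; 153 | 5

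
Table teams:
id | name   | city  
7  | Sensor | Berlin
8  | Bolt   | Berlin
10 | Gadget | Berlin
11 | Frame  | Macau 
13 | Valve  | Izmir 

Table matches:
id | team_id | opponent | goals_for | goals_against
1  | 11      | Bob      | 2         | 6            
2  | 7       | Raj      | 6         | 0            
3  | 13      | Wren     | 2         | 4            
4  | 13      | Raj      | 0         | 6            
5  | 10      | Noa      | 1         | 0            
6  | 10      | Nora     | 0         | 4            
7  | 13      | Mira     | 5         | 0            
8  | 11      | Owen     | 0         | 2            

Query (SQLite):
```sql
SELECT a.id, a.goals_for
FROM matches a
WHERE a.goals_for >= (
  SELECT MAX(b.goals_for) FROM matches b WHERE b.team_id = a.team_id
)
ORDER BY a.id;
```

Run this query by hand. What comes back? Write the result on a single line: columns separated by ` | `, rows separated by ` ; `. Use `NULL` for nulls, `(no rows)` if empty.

1 | 2 ; 2 | 6 ; 5 | 1 ; 7 | 5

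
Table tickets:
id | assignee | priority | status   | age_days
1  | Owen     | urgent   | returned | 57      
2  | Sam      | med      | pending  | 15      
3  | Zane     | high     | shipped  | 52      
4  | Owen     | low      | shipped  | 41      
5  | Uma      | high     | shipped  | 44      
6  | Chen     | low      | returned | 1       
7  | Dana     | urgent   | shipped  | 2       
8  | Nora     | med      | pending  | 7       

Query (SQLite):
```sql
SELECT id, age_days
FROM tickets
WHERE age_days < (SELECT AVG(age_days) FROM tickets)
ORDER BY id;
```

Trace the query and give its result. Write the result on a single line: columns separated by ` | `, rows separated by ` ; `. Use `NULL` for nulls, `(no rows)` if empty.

2 | 15 ; 6 | 1 ; 7 | 2 ; 8 | 7

Scalar subquery: AVG(age_days) over all tickets rows = 27.375.
Keep rows where age_days < that value.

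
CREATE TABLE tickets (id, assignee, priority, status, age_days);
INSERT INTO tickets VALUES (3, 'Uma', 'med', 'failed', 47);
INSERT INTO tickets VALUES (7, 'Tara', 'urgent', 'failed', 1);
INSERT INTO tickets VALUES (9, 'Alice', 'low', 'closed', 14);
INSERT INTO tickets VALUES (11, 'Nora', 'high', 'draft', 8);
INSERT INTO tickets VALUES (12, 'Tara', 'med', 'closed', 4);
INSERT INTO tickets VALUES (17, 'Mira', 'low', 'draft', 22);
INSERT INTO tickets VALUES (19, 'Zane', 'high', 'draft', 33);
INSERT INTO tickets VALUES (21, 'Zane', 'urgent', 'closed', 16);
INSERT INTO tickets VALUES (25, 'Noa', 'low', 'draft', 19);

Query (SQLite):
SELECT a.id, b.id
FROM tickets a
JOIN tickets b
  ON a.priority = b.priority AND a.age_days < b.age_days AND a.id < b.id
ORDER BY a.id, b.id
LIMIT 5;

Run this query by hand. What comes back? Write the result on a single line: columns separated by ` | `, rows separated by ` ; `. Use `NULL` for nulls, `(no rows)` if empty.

7 | 21 ; 9 | 17 ; 9 | 25 ; 11 | 19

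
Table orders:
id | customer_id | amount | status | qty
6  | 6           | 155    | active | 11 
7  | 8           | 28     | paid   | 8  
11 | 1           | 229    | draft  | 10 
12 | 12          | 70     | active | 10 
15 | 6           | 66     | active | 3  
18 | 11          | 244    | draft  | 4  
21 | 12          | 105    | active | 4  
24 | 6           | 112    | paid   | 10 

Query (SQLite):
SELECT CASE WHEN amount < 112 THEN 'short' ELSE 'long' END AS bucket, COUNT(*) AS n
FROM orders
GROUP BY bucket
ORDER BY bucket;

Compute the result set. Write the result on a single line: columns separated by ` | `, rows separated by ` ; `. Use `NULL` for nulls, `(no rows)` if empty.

long | 4 ; short | 4

Bucket rows by amount < 112 → 'short' else 'long'; count each bucket.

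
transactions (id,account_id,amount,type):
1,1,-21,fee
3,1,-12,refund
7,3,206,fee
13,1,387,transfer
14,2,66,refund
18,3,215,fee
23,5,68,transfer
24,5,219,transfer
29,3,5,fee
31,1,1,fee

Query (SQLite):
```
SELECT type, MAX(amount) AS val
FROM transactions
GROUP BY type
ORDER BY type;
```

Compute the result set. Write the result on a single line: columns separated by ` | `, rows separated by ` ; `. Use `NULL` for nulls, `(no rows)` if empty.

Partition transactions by type; compute MAX(amount) within each group.
  fee: ids {1, 7, 18, 29, 31} → MAX(amount)=215
  refund: ids {3, 14} → MAX(amount)=66
  transfer: ids {13, 23, 24} → MAX(amount)=387

fee | 215 ; refund | 66 ; transfer | 387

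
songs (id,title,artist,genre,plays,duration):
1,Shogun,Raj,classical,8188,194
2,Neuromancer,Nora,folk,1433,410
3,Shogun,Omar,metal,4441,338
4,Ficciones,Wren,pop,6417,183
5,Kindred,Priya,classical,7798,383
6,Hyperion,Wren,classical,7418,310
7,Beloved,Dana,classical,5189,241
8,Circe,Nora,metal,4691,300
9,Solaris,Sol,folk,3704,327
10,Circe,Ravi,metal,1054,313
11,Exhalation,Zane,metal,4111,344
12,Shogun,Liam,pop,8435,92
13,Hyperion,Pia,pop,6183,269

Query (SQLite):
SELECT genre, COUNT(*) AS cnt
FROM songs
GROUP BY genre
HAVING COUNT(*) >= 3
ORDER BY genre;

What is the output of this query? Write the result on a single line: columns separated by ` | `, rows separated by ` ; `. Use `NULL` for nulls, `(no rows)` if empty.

classical | 4 ; metal | 4 ; pop | 3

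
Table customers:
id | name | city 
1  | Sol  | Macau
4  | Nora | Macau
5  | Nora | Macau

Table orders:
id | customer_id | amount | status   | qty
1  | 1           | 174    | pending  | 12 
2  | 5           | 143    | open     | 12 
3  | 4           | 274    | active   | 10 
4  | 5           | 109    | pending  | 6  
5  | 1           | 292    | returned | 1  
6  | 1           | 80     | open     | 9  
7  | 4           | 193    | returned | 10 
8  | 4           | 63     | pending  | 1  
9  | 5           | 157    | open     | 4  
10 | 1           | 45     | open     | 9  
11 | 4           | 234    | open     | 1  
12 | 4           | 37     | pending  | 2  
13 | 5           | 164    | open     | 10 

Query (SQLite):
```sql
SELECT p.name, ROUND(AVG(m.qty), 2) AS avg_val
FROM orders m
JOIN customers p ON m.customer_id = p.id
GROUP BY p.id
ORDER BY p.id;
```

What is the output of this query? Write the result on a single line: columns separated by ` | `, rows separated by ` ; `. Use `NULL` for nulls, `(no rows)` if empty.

Sol | 7.75 ; Nora | 4.8 ; Nora | 8

Join each orders row to its customers via customer_id.
Group joined rows by customers.id; compute ROUND(AVG(m.qty), 2) per group.
  1: ids {1, 5, 6, 10} → ROUND(AVG(m.qty), 2)=7.75
  4: ids {3, 7, 8, 11, 12} → ROUND(AVG(m.qty), 2)=4.8
  5: ids {2, 4, 9, 13} → ROUND(AVG(m.qty), 2)=8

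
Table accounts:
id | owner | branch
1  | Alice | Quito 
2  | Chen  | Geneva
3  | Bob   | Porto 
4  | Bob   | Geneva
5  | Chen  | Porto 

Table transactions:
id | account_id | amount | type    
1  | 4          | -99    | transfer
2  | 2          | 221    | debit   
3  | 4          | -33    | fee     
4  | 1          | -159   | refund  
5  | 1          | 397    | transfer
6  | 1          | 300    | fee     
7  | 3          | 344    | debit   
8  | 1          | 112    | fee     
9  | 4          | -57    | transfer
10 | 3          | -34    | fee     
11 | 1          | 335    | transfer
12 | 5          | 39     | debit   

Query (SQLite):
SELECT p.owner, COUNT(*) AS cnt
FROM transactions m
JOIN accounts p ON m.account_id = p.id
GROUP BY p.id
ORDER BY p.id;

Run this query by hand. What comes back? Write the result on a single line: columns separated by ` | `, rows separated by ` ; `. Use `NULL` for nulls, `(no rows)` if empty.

Alice | 5 ; Chen | 1 ; Bob | 2 ; Bob | 3 ; Chen | 1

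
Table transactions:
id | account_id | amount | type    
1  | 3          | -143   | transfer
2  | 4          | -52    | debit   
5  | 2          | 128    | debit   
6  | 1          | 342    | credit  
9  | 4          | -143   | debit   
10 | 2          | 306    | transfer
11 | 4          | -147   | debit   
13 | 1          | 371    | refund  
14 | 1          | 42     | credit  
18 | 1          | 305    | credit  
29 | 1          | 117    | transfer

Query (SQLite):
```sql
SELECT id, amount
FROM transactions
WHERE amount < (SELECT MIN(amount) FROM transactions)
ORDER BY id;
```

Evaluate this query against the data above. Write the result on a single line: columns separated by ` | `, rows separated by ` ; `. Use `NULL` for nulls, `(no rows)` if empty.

(no rows)

Scalar subquery: MIN(amount) over all transactions rows = -147.
Keep rows where amount < that value.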